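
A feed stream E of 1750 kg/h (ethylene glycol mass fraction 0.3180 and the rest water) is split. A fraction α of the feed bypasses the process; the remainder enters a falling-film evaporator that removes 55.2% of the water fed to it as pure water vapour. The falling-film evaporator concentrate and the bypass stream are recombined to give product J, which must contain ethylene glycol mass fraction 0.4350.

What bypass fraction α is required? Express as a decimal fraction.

All 1750×0.318 = 556.5 kg/h of ethylene glycol reaches J, so J = 556.5/0.435 = 1279.3 kg/h and vapour = 470.69 kg/h.
The evaporator receives (1−α)·1750 of feed at 0.682 water and removes 0.552 of that water:
0.552×0.682×(1−α)×1750 = 470.69
(1−α) = 470.69/658.81 = 0.7145;  α = 0.2855.

0.286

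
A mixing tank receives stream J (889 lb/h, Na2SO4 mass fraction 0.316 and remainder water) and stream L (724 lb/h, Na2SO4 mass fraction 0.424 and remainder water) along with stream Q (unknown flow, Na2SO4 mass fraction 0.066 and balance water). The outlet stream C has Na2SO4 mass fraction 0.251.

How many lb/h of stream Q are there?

989.4 lb/h

Let Q be the unknown flow. Total out = 1613 + Q.
Na2SO4 balance: 587.9 + 0.066·Q = 0.251·(1613 + Q)
(0.066 − 0.251)·Q = 0.251×1613 − 587.9 = -183.04
Q = -183.04 / -0.185 = 989.39 lb/h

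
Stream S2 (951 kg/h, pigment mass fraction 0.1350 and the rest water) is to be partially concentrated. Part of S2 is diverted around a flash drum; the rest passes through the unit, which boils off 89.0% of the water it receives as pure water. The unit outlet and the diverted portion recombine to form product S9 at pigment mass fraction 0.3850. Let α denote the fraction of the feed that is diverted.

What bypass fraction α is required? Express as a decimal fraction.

All 951×0.135 = 128.39 kg/h of pigment reaches S9, so S9 = 128.39/0.385 = 333.47 kg/h and vapour = 617.53 kg/h.
The evaporator receives (1−α)·951 of feed at 0.865 water and removes 0.890 of that water:
0.890×0.865×(1−α)×951 = 617.53
(1−α) = 617.53/732.13 = 0.8435;  α = 0.1565.

0.157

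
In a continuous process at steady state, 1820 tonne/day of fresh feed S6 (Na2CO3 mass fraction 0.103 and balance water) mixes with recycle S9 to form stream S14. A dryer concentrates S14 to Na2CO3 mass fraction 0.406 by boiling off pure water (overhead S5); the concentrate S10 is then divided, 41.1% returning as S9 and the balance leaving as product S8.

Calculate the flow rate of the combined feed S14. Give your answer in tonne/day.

2142 tonne/day

Overall Na2CO3 balance (none leaves overhead): Na2CO3 in fresh feed = Na2CO3 in product, i.e. 1820×0.103 = (1−0.411)·S10·0.406.
S10 = 187.46/(0.406×0.589) = 783.91 tonne/day.
Recycle S9 = 0.411×783.91 = 322.19 tonne/day.
Combined feed S14 = 1820 + 322.19 = 2142.2 tonne/day.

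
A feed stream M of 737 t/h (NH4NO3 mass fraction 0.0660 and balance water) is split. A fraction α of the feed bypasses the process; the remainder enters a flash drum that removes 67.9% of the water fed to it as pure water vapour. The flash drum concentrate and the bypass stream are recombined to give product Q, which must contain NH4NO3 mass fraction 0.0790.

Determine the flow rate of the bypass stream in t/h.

All 737×0.066 = 48.642 t/h of NH4NO3 reaches Q, so Q = 48.642/0.079 = 615.72 t/h and vapour = 121.28 t/h.
The evaporator receives (1−α)·737 of feed at 0.934 water and removes 0.679 of that water:
0.679×0.934×(1−α)×737 = 121.28
(1−α) = 121.28/467.4 = 0.2595;  α = 0.7405.
Bypass flow = 0.7405×737 = 545.77 t/h.

545.8 t/h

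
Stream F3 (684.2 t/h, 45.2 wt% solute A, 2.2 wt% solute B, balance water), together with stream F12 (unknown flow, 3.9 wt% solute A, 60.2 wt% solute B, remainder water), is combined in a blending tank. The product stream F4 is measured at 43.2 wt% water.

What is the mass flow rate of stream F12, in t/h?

881 t/h

Let F12 be the unknown flow. Total out = 684.2 + F12.
water balance: 359.89 + 0.359·F12 = 0.432·(684.2 + F12)
(0.359 − 0.432)·F12 = 0.432×684.2 − 359.89 = -64.315
F12 = -64.315 / -0.073 = 881.02 t/h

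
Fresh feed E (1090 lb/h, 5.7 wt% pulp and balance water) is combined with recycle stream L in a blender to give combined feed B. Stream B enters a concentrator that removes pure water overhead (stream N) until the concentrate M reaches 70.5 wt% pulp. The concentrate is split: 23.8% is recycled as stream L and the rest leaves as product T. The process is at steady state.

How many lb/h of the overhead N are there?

Overall pulp balance (none leaves overhead): pulp in fresh feed = pulp in product, i.e. 1090×0.057 = (1−0.238)·M·0.705.
M = 62.13/(0.705×0.762) = 115.65 lb/h.
Recycle L = 0.238×115.65 = 27.525 lb/h.
Combined feed B = 1090 + 27.525 = 1117.5 lb/h.
Overhead N = B − M = 1117.5 − 115.65 = 1001.9 lb/h.

1002 lb/h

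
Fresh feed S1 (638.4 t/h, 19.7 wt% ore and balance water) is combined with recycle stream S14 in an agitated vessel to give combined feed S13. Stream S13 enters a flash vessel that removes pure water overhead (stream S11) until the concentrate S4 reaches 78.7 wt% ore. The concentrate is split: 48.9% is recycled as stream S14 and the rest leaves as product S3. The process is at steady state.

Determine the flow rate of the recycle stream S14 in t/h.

152.9 t/h

Overall ore balance (none leaves overhead): ore in fresh feed = ore in product, i.e. 638.4×0.197 = (1−0.489)·S4·0.787.
S4 = 125.76/(0.787×0.511) = 312.73 t/h.
Recycle S14 = 0.489×312.73 = 152.92 t/h.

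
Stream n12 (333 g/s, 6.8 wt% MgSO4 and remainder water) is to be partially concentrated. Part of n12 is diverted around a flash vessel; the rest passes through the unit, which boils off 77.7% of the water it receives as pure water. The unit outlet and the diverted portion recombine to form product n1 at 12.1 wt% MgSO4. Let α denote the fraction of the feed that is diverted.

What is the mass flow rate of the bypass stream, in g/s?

131.6 g/s

All 333×0.068 = 22.644 g/s of MgSO4 reaches n1, so n1 = 22.644/0.121 = 187.14 g/s and vapour = 145.86 g/s.
The evaporator receives (1−α)·333 of feed at 0.932 water and removes 0.777 of that water:
0.777×0.932×(1−α)×333 = 145.86
(1−α) = 145.86/241.15 = 0.6049;  α = 0.3951.
Bypass flow = 0.3951×333 = 131.58 g/s.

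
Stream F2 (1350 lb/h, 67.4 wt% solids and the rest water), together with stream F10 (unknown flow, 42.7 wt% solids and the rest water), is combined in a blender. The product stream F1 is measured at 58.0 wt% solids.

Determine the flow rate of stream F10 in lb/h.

Let F10 be the unknown flow. Total out = 1350 + F10.
solids balance: 909.9 + 0.427·F10 = 0.580·(1350 + F10)
(0.427 − 0.580)·F10 = 0.580×1350 − 909.9 = -126.9
F10 = -126.9 / -0.153 = 829.41 lb/h

829.4 lb/h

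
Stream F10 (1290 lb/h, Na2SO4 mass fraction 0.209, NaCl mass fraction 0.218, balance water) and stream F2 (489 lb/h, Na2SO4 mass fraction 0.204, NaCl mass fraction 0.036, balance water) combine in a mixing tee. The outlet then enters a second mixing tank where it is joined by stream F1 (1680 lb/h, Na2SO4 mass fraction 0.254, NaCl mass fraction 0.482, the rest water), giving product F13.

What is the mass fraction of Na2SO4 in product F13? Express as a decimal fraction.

0.230

Overall, product flow = 3459 lb/h.
Na2SO4 in = 1290×0.209 + 489×0.204 + 1680×0.254 = 796.09 lb/h.
Na2SO4 fraction in F13 = 0.230.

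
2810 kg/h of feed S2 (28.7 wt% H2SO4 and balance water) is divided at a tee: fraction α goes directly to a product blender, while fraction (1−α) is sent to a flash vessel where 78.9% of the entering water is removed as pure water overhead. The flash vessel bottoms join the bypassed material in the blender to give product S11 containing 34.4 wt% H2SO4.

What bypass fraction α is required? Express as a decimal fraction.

All 2810×0.287 = 806.47 kg/h of H2SO4 reaches S11, so S11 = 806.47/0.344 = 2344.4 kg/h and vapour = 465.61 kg/h.
The evaporator receives (1−α)·2810 of feed at 0.713 water and removes 0.789 of that water:
0.789×0.713×(1−α)×2810 = 465.61
(1−α) = 465.61/1580.8 = 0.2945;  α = 0.7055.

0.705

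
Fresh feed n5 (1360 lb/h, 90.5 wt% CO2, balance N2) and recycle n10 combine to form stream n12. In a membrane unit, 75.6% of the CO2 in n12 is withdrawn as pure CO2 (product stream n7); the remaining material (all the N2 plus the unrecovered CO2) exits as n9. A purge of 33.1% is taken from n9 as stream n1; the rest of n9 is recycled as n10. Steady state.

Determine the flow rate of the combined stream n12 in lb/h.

N2 enters only via n5 and leaves only via the purge: 1360×0.095 = 0.331×(N2 in n9), and the membrane unit passes all N2, so N2 in n12 = N2 in n9 = 390.33 lb/h.
CO2 in n12: m_A = 1360×0.905 + (1−0.331)·(1−0.756)·m_A, so m_A = 1230.8/0.8368 = 1470.9 lb/h.
n12 = 1470.9 + 390.33 = 1861.2 lb/h.

1861 lb/h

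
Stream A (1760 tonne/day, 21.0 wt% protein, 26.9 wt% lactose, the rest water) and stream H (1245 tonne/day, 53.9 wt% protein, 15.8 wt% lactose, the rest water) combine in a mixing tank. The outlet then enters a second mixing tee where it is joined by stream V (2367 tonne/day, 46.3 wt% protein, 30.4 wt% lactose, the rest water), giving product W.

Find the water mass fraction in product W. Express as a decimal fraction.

0.344

Overall, product flow = 5372 tonne/day.
water in = 1760×0.521 + 1245×0.303 + 2367×0.233 = 1845.7 tonne/day.
water fraction in W = 0.344.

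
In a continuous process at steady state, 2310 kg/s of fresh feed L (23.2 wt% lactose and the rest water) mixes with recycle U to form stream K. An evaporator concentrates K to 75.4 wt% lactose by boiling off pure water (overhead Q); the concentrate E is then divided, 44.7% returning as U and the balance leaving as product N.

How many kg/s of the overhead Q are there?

Overall lactose balance (none leaves overhead): lactose in fresh feed = lactose in product, i.e. 2310×0.232 = (1−0.447)·E·0.754.
E = 535.92/(0.754×0.553) = 1285.3 kg/s.
Recycle U = 0.447×1285.3 = 574.53 kg/s.
Combined feed K = 2310 + 574.53 = 2884.5 kg/s.
Overhead Q = K − E = 2884.5 − 1285.3 = 1599.2 kg/s.

1599 kg/s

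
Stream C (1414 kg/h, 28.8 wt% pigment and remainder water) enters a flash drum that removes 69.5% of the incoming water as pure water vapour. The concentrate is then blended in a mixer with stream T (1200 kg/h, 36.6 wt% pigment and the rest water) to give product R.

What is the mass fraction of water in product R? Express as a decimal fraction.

Vapour removed = 0.695×0.712×1414 = 699.7 kg/h; concentrate = 714.3 kg/h.
water reaching the mixer = 307.06 (from concentrate) + 1200×0.634 = 1067.9 kg/h.
Product flow = 714.3 + 1200 = 1914.3 kg/h; water fraction = 0.558.

0.558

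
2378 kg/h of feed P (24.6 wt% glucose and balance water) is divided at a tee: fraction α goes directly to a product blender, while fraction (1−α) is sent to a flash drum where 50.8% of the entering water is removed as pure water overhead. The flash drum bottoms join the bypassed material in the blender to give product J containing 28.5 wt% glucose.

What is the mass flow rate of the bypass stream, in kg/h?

All 2378×0.246 = 584.99 kg/h of glucose reaches J, so J = 584.99/0.285 = 2052.6 kg/h and vapour = 325.41 kg/h.
The evaporator receives (1−α)·2378 of feed at 0.754 water and removes 0.508 of that water:
0.508×0.754×(1−α)×2378 = 325.41
(1−α) = 325.41/910.85 = 0.3573;  α = 0.6427.
Bypass flow = 0.6427×2378 = 1528.4 kg/h.

1528 kg/h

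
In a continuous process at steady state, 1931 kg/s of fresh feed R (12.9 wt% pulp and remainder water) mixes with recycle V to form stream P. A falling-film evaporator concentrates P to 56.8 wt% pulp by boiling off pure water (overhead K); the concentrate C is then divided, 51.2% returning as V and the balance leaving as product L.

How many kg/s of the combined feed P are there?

Overall pulp balance (none leaves overhead): pulp in fresh feed = pulp in product, i.e. 1931×0.129 = (1−0.512)·C·0.568.
C = 249.1/(0.568×0.488) = 898.68 kg/s.
Recycle V = 0.512×898.68 = 460.12 kg/s.
Combined feed P = 1931 + 460.12 = 2391.1 kg/s.

2391 kg/s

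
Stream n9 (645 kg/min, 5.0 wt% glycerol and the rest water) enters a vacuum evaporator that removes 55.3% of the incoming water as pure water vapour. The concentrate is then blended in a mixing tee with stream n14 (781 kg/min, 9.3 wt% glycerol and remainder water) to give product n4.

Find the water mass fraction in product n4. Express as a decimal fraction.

0.904

Vapour removed = 0.553×0.950×645 = 338.85 kg/min; concentrate = 306.15 kg/min.
water reaching the mixer = 273.9 (from concentrate) + 781×0.907 = 982.27 kg/min.
Product flow = 306.15 + 781 = 1087.1 kg/min; water fraction = 0.904.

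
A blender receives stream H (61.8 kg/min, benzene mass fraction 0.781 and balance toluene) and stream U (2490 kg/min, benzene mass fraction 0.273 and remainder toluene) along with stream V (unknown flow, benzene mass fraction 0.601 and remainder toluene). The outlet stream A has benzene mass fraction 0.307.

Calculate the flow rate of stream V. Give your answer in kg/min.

Let V be the unknown flow. Total out = 2551.8 + V.
benzene balance: 728.04 + 0.601·V = 0.307·(2551.8 + V)
(0.601 − 0.307)·V = 0.307×2551.8 − 728.04 = 55.367
V = 55.367 / 0.294 = 188.32 kg/min

188.3 kg/min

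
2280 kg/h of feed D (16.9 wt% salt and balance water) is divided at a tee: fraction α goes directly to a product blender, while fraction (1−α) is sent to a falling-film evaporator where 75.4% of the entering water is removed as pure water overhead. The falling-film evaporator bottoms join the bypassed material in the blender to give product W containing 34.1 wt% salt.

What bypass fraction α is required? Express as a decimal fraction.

0.195

All 2280×0.169 = 385.32 kg/h of salt reaches W, so W = 385.32/0.341 = 1130 kg/h and vapour = 1150 kg/h.
The evaporator receives (1−α)·2280 of feed at 0.831 water and removes 0.754 of that water:
0.754×0.831×(1−α)×2280 = 1150
(1−α) = 1150/1428.6 = 0.8050;  α = 0.1950.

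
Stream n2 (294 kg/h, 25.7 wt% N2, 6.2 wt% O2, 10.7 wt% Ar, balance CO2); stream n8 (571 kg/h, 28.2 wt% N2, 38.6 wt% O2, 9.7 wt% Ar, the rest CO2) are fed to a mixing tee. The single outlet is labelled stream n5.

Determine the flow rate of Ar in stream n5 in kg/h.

86.84 kg/h

Ar out = Ar in = 294×0.107 + 571×0.097 = 86.845 kg/h.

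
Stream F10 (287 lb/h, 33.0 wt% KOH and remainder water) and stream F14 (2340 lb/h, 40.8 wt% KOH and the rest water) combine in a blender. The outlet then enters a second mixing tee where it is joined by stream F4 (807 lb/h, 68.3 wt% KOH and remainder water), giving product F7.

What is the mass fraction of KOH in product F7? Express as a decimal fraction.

0.4661

Overall, product flow = 3434 lb/h.
KOH in = 287×0.330 + 2340×0.408 + 807×0.683 = 1600.6 lb/h.
KOH fraction in F7 = 0.4661.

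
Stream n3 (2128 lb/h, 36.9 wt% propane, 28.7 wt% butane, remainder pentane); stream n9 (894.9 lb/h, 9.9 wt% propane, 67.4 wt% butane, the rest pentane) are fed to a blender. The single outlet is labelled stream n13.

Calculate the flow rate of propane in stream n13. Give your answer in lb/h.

873.8 lb/h

propane out = propane in = 2128×0.369 + 894.9×0.099 = 873.83 lb/h.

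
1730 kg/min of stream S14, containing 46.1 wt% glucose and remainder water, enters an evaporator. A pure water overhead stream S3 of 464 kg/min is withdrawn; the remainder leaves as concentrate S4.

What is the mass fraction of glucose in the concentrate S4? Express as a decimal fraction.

glucose is not removed: 1730×0.461 = 797.53 kg/min of glucose enters S4.
Concentrate = 1730 − 464 = 1266 kg/min.
Mass fraction = 797.53/1266 = 0.630.

0.630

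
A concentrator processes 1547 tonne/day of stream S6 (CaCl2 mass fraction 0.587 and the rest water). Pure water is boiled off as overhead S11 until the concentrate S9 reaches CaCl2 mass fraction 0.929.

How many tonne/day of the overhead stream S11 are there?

569.5 tonne/day

CaCl2 is conserved: 1547×0.587 = 908.09 tonne/day all reports to the concentrate.
Concentrate = 908.09/(target fraction) = 977.49 tonne/day.
Overhead = 1547 − 977.49 = 569.51 tonne/day.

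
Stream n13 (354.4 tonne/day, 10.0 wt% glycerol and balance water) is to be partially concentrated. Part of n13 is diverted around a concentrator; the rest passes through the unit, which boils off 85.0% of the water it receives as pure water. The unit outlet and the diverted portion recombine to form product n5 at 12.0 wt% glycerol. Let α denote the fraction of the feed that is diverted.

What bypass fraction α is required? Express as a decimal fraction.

All 354.4×0.100 = 35.44 tonne/day of glycerol reaches n5, so n5 = 35.44/0.120 = 295.33 tonne/day and vapour = 59.067 tonne/day.
The evaporator receives (1−α)·354.4 of feed at 0.900 water and removes 0.850 of that water:
0.850×0.900×(1−α)×354.4 = 59.067
(1−α) = 59.067/271.12 = 0.2179;  α = 0.7821.

0.782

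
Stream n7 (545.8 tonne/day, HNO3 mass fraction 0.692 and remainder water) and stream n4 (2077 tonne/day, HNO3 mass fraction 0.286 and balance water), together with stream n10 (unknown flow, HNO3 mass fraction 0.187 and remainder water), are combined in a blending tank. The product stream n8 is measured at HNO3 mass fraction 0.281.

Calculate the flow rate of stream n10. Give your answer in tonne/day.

Let n10 be the unknown flow. Total out = 2622.8 + n10.
HNO3 balance: 971.72 + 0.187·n10 = 0.281·(2622.8 + n10)
(0.187 − 0.281)·n10 = 0.281×2622.8 − 971.72 = -234.71
n10 = -234.71 / -0.094 = 2496.9 tonne/day

2497 tonne/day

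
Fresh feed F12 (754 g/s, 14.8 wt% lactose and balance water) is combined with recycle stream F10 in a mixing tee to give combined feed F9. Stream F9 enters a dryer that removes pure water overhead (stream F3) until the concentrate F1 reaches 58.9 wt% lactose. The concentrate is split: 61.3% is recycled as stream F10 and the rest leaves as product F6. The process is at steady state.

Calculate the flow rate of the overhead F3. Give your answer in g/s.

Overall lactose balance (none leaves overhead): lactose in fresh feed = lactose in product, i.e. 754×0.148 = (1−0.613)·F1·0.589.
F1 = 111.59/(0.589×0.387) = 489.56 g/s.
Recycle F10 = 0.613×489.56 = 300.1 g/s.
Combined feed F9 = 754 + 300.1 = 1054.1 g/s.
Overhead F3 = F9 − F1 = 1054.1 − 489.56 = 564.54 g/s.

564.5 g/s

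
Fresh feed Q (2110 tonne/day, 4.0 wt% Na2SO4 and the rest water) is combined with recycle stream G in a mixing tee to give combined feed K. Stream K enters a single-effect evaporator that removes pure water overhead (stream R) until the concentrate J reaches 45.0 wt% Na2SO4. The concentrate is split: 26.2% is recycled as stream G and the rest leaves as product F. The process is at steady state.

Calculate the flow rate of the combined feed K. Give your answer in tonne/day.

2177 tonne/day

Overall Na2SO4 balance (none leaves overhead): Na2SO4 in fresh feed = Na2SO4 in product, i.e. 2110×0.040 = (1−0.262)·J·0.450.
J = 84.4/(0.450×0.738) = 254.14 tonne/day.
Recycle G = 0.262×254.14 = 66.585 tonne/day.
Combined feed K = 2110 + 66.585 = 2176.6 tonne/day.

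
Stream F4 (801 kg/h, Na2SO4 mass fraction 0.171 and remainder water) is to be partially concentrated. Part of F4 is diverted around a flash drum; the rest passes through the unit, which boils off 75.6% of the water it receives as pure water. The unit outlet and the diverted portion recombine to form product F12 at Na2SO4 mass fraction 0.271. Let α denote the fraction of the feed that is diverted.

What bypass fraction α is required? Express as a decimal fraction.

0.411

All 801×0.171 = 136.97 kg/h of Na2SO4 reaches F12, so F12 = 136.97/0.271 = 505.43 kg/h and vapour = 295.57 kg/h.
The evaporator receives (1−α)·801 of feed at 0.829 water and removes 0.756 of that water:
0.756×0.829×(1−α)×801 = 295.57
(1−α) = 295.57/502.01 = 0.5888;  α = 0.4112.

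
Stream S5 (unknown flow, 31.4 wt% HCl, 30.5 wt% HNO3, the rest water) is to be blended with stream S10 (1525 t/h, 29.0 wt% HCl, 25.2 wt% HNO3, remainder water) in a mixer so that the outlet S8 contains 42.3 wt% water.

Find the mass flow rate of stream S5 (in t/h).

1271 t/h

Let S5 be the unknown flow. Total out = 1525 + S5.
water balance: 698.45 + 0.381·S5 = 0.423·(1525 + S5)
(0.381 − 0.423)·S5 = 0.423×1525 − 698.45 = -53.375
S5 = -53.375 / -0.042 = 1270.8 t/h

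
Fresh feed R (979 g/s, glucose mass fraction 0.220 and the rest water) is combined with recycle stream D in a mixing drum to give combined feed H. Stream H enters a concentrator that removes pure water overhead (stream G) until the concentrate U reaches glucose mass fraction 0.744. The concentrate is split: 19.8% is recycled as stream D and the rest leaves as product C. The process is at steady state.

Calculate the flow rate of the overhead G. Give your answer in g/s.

689.5 g/s

Overall glucose balance (none leaves overhead): glucose in fresh feed = glucose in product, i.e. 979×0.220 = (1−0.198)·U·0.744.
U = 215.38/(0.744×0.802) = 360.96 g/s.
Recycle D = 0.198×360.96 = 71.47 g/s.
Combined feed H = 979 + 71.47 = 1050.5 g/s.
Overhead G = H − U = 1050.5 − 360.96 = 689.51 g/s.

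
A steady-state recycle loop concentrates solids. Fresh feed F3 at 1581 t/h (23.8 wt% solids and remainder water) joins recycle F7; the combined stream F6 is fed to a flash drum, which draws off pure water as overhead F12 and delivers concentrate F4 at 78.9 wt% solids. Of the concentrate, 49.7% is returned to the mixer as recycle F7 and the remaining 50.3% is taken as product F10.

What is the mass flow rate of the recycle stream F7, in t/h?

471.2 t/h

Overall solids balance (none leaves overhead): solids in fresh feed = solids in product, i.e. 1581×0.238 = (1−0.497)·F4·0.789.
F4 = 376.28/(0.789×0.503) = 948.12 t/h.
Recycle F7 = 0.497×948.12 = 471.22 t/h.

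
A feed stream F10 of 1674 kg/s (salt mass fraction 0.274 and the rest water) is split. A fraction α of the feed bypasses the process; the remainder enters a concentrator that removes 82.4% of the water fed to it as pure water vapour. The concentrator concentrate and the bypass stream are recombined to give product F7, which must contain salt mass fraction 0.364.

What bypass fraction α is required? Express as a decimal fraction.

0.587

All 1674×0.274 = 458.68 kg/s of salt reaches F7, so F7 = 458.68/0.364 = 1260.1 kg/s and vapour = 413.9 kg/s.
The evaporator receives (1−α)·1674 of feed at 0.726 water and removes 0.824 of that water:
0.824×0.726×(1−α)×1674 = 413.9
(1−α) = 413.9/1001.4 = 0.4133;  α = 0.5867.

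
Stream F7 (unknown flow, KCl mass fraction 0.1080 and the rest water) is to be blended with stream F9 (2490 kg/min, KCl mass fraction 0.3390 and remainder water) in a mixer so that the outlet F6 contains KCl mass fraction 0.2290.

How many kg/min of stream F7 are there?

2264 kg/min

Let F7 be the unknown flow. Total out = 2490 + F7.
KCl balance: 844.11 + 0.108·F7 = 0.229·(2490 + F7)
(0.108 − 0.229)·F7 = 0.229×2490 − 844.11 = -273.9
F7 = -273.9 / -0.121 = 2263.6 kg/min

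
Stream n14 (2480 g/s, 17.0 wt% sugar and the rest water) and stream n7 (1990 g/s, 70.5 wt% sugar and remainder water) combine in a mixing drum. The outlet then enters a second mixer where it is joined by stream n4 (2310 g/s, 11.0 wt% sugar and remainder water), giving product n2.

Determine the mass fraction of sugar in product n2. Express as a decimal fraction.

0.307

Overall, product flow = 6780 g/s.
sugar in = 2480×0.170 + 1990×0.705 + 2310×0.110 = 2078.6 g/s.
sugar fraction in n2 = 0.307.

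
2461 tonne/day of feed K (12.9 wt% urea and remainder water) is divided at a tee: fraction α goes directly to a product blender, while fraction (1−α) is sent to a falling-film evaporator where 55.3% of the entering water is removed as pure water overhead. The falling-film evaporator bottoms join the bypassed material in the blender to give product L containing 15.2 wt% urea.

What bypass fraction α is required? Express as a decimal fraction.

0.686

All 2461×0.129 = 317.47 tonne/day of urea reaches L, so L = 317.47/0.152 = 2088.6 tonne/day and vapour = 372.39 tonne/day.
The evaporator receives (1−α)·2461 of feed at 0.871 water and removes 0.553 of that water:
0.553×0.871×(1−α)×2461 = 372.39
(1−α) = 372.39/1185.4 = 0.3142;  α = 0.6858.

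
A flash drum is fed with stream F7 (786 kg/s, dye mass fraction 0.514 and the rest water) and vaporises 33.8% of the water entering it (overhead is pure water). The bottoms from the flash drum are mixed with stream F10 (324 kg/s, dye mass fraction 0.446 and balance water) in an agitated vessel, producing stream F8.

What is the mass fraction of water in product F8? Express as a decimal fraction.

Vapour removed = 0.338×0.486×786 = 129.11 kg/s; concentrate = 656.89 kg/s.
water reaching the mixer = 252.88 (from concentrate) + 324×0.554 = 432.38 kg/s.
Product flow = 656.89 + 324 = 980.89 kg/s; water fraction = 0.441.

0.441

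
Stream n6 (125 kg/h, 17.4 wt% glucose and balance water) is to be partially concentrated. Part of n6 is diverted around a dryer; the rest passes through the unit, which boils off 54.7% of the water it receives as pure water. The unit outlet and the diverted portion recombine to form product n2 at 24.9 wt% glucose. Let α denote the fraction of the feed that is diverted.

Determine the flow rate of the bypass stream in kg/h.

41.67 kg/h

All 125×0.174 = 21.75 kg/h of glucose reaches n2, so n2 = 21.75/0.249 = 87.349 kg/h and vapour = 37.651 kg/h.
The evaporator receives (1−α)·125 of feed at 0.826 water and removes 0.547 of that water:
0.547×0.826×(1−α)×125 = 37.651
(1−α) = 37.651/56.478 = 0.6666;  α = 0.3334.
Bypass flow = 0.3334×125 = 41.669 kg/h.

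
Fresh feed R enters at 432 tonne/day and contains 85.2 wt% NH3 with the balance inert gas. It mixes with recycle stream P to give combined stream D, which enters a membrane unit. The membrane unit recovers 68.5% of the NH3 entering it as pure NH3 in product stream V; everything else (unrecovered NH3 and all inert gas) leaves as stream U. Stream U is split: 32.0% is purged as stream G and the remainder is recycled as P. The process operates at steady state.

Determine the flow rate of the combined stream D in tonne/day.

668.2 tonne/day

inert gas enters only via R and leaves only via the purge: 432×0.148 = 0.320×(inert gas in U), and the membrane unit passes all inert gas, so inert gas in D = inert gas in U = 199.8 tonne/day.
NH3 in D: m_A = 432×0.852 + (1−0.320)·(1−0.685)·m_A, so m_A = 368.06/0.7858 = 468.39 tonne/day.
D = 468.39 + 199.8 = 668.19 tonne/day.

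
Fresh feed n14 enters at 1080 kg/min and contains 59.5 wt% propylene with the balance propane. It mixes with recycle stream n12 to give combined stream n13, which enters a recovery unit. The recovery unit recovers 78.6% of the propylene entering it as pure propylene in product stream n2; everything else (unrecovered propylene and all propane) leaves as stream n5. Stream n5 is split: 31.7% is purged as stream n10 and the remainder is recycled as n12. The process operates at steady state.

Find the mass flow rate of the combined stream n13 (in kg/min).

2132 kg/min

propane enters only via n14 and leaves only via the purge: 1080×0.405 = 0.317×(propane in n5), and the recovery unit passes all propane, so propane in n13 = propane in n5 = 1379.8 kg/min.
propylene in n13: m_A = 1080×0.595 + (1−0.317)·(1−0.786)·m_A, so m_A = 642.6/0.8538 = 752.6 kg/min.
n13 = 752.6 + 1379.8 = 2132.4 kg/min.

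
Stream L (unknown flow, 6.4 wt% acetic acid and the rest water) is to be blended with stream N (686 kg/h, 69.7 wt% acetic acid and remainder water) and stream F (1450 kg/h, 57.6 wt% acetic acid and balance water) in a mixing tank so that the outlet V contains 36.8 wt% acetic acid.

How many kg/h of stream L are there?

Let L be the unknown flow. Total out = 2136 + L.
acetic acid balance: 1313.3 + 0.064·L = 0.368·(2136 + L)
(0.064 − 0.368)·L = 0.368×2136 − 1313.3 = -527.29
L = -527.29 / -0.304 = 1734.5 kg/h

1735 kg/h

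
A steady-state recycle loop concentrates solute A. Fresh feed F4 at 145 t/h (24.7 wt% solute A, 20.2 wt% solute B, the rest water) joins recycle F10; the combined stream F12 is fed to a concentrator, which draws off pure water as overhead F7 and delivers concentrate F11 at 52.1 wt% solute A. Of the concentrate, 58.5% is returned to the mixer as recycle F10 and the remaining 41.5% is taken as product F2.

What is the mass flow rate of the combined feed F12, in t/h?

Overall solute A balance (none leaves overhead): solute A in fresh feed = solute A in product, i.e. 145×0.247 = (1−0.585)·F11·0.521.
F11 = 35.815/(0.521×0.415) = 165.65 t/h.
Recycle F10 = 0.585×165.65 = 96.903 t/h.
Combined feed F12 = 145 + 96.903 = 241.9 t/h.

241.9 t/h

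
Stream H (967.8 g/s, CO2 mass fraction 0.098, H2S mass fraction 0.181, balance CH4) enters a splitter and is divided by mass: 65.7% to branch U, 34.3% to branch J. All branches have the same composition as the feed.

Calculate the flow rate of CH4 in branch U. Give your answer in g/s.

458.4 g/s

Branch U total = 0.657×967.8 = 635.84 g/s.
CH4 in U = 0.721×635.84 = 458.44 g/s.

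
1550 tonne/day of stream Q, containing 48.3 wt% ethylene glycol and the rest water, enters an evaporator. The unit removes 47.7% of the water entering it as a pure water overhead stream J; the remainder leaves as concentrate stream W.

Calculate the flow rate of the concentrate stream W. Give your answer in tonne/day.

1168 tonne/day

water entering = 1550×0.517 = 801.35 tonne/day; overhead removed = 0.477×801.35 = 382.24 tonne/day.
Concentrate = 1550 − 382.24 = 1167.8 tonne/day.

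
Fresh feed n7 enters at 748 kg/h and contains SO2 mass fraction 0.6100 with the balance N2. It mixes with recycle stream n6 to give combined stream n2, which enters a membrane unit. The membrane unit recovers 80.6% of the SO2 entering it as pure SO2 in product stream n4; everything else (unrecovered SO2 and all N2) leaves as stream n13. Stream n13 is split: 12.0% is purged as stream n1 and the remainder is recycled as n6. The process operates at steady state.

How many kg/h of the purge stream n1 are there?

304.5 kg/h

N2 enters only via n7 and leaves only via the purge: 748×0.390 = 0.120×(N2 in n13), and the membrane unit passes all N2, so N2 in n2 = N2 in n13 = 2431 kg/h.
SO2 in n2: m_A = 748×0.610 + (1−0.120)·(1−0.806)·m_A, so m_A = 456.28/0.8293 = 550.21 kg/h.
n13 = (1−0.806)×550.21 + 2431 = 2537.7 kg/h.
Purge n1 = 0.120×2537.7 = 304.53 kg/h.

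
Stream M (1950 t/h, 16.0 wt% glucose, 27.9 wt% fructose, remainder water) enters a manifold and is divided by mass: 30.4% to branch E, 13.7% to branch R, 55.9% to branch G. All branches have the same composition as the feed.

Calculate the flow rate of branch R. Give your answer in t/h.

Branch R flow = 0.137×1950 = 267.15 t/h.

267.2 t/h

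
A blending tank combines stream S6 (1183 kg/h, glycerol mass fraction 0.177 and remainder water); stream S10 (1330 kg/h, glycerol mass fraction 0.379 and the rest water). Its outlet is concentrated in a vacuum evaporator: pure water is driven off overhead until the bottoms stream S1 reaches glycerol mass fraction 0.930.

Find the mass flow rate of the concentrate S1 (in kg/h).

glycerol entering = 1183×0.177 + 1330×0.379 = 713.46 kg/h.
All glycerol reports to S1, so S1 = 713.46/0.930 = 767.16 kg/h.

767.2 kg/h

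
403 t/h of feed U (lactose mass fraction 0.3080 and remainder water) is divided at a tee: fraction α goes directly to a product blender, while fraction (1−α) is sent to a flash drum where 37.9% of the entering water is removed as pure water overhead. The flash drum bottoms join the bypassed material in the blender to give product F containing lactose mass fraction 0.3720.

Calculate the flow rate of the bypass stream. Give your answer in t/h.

138.6 t/h

All 403×0.308 = 124.12 t/h of lactose reaches F, so F = 124.12/0.372 = 333.67 t/h and vapour = 69.333 t/h.
The evaporator receives (1−α)·403 of feed at 0.692 water and removes 0.379 of that water:
0.379×0.692×(1−α)×403 = 69.333
(1−α) = 69.333/105.69 = 0.6560;  α = 0.3440.
Bypass flow = 0.3440×403 = 138.64 t/h.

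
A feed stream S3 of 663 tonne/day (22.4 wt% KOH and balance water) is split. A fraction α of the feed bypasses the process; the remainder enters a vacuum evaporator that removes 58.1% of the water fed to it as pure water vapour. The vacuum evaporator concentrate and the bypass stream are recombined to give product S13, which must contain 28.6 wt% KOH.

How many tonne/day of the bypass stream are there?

344.2 tonne/day

All 663×0.224 = 148.51 tonne/day of KOH reaches S13, so S13 = 148.51/0.286 = 519.27 tonne/day and vapour = 143.73 tonne/day.
The evaporator receives (1−α)·663 of feed at 0.776 water and removes 0.581 of that water:
0.581×0.776×(1−α)×663 = 143.73
(1−α) = 143.73/298.92 = 0.4808;  α = 0.5192.
Bypass flow = 0.5192×663 = 344.21 tonne/day.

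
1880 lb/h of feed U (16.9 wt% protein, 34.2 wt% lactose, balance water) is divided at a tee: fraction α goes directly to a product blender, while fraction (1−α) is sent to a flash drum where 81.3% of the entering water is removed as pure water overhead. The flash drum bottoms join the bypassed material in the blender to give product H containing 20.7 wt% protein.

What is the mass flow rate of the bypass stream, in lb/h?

1012 lb/h

All 1880×0.169 = 317.72 lb/h of protein reaches H, so H = 317.72/0.207 = 1534.9 lb/h and vapour = 345.12 lb/h.
The evaporator receives (1−α)·1880 of feed at 0.489 water and removes 0.813 of that water:
0.813×0.489×(1−α)×1880 = 345.12
(1−α) = 345.12/747.41 = 0.4618;  α = 0.5382.
Bypass flow = 0.5382×1880 = 1011.9 lb/h.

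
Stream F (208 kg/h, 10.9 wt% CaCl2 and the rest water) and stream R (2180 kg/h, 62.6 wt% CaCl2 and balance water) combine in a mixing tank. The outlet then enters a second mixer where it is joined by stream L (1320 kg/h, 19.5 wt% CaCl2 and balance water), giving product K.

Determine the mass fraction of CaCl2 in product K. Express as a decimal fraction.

Overall, product flow = 3708 kg/h.
CaCl2 in = 208×0.109 + 2180×0.626 + 1320×0.195 = 1644.8 kg/h.
CaCl2 fraction in K = 0.444.

0.444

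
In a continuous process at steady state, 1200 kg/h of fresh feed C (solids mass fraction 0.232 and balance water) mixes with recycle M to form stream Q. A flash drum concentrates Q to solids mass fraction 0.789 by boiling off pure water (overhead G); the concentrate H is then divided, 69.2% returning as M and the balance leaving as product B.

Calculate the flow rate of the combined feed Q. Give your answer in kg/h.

Overall solids balance (none leaves overhead): solids in fresh feed = solids in product, i.e. 1200×0.232 = (1−0.692)·H·0.789.
H = 278.4/(0.789×0.308) = 1145.6 kg/h.
Recycle M = 0.692×1145.6 = 792.77 kg/h.
Combined feed Q = 1200 + 792.77 = 1992.8 kg/h.

1993 kg/h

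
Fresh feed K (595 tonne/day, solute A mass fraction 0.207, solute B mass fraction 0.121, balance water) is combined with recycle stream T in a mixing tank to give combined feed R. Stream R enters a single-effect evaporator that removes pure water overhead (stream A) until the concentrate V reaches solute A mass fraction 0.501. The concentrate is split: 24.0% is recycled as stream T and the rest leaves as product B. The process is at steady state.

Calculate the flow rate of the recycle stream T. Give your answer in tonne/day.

77.63 tonne/day

Overall solute A balance (none leaves overhead): solute A in fresh feed = solute A in product, i.e. 595×0.207 = (1−0.240)·V·0.501.
V = 123.16/(0.501×0.760) = 323.47 tonne/day.
Recycle T = 0.240×323.47 = 77.633 tonne/day.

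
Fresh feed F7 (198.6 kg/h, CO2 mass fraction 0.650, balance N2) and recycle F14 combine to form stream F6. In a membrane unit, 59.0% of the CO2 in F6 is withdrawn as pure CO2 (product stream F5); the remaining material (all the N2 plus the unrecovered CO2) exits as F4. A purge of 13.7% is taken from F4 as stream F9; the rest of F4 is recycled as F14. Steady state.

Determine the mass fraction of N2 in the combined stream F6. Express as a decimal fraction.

N2 enters only via F7 and leaves only via the purge: 198.6×0.350 = 0.137×(N2 in F4), and the membrane unit passes all N2, so N2 in F6 = N2 in F4 = 507.37 kg/h.
CO2 in F6: m_A = 198.6×0.650 + (1−0.137)·(1−0.590)·m_A, so m_A = 129.09/0.6462 = 199.78 kg/h.
F6 = 199.78 + 507.37 = 707.15 kg/h.
N2 fraction in F6 = 507.37/707.15 = 0.717.

0.717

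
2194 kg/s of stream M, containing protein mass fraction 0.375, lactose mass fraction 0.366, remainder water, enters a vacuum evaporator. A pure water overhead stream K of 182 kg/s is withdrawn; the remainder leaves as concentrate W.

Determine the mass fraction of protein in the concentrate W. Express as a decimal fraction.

0.409

protein is not removed: 2194×0.375 = 822.75 kg/s of protein enters W.
Concentrate = 2194 − 182 = 2012 kg/s.
Mass fraction = 822.75/2012 = 0.409.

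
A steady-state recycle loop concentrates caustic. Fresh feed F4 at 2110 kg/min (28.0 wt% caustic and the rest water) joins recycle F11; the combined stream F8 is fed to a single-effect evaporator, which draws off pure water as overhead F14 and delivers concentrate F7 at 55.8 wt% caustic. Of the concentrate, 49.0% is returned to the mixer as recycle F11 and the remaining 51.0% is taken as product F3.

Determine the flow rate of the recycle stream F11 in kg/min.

Overall caustic balance (none leaves overhead): caustic in fresh feed = caustic in product, i.e. 2110×0.280 = (1−0.490)·F7·0.558.
F7 = 590.8/(0.558×0.510) = 2076 kg/min.
Recycle F11 = 0.490×2076 = 1017.3 kg/min.

1017 kg/min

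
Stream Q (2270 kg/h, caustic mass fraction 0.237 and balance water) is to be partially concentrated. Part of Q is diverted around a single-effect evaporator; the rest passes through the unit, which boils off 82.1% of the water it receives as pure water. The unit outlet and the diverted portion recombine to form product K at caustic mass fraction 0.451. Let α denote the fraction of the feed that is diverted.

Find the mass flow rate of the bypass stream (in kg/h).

550.5 kg/h

All 2270×0.237 = 537.99 kg/h of caustic reaches K, so K = 537.99/0.451 = 1192.9 kg/h and vapour = 1077.1 kg/h.
The evaporator receives (1−α)·2270 of feed at 0.763 water and removes 0.821 of that water:
0.821×0.763×(1−α)×2270 = 1077.1
(1−α) = 1077.1/1422 = 0.7575;  α = 0.2425.
Bypass flow = 0.2425×2270 = 550.53 kg/h.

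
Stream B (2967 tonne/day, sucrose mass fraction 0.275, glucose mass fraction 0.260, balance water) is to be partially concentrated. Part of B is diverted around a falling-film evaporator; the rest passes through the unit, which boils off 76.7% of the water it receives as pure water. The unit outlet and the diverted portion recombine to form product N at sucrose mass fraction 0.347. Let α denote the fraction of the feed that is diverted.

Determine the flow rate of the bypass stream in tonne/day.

All 2967×0.275 = 815.93 tonne/day of sucrose reaches N, so N = 815.93/0.347 = 2351.4 tonne/day and vapour = 615.63 tonne/day.
The evaporator receives (1−α)·2967 of feed at 0.465 water and removes 0.767 of that water:
0.767×0.465×(1−α)×2967 = 615.63
(1−α) = 615.63/1058.2 = 0.5818;  α = 0.4182.
Bypass flow = 0.4182×2967 = 1240.9 tonne/day.

1241 tonne/day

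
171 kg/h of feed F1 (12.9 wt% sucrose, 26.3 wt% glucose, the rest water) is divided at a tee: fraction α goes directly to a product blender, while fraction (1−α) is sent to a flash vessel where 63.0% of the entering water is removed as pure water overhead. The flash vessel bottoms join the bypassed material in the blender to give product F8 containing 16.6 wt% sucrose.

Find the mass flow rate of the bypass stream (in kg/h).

71.49 kg/h

All 171×0.129 = 22.059 kg/h of sucrose reaches F8, so F8 = 22.059/0.166 = 132.89 kg/h and vapour = 38.114 kg/h.
The evaporator receives (1−α)·171 of feed at 0.608 water and removes 0.630 of that water:
0.630×0.608×(1−α)×171 = 38.114
(1−α) = 38.114/65.5 = 0.5819;  α = 0.4181.
Bypass flow = 0.4181×171 = 71.495 kg/h.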